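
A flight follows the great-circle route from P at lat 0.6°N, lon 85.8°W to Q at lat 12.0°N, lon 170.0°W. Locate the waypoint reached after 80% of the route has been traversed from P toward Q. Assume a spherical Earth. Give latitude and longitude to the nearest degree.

Write both endpoints as unit vectors p₁, p₂ with components (cos φ cos λ, cos φ sin λ, sin φ).
The central angle between the endpoints is δ = arccos(p₁·p₂) ≈ 1.470 rad (84.2°).
Interpolate at f = 0.80 with slerp weights a = sin((1−f)δ)/sin δ ≈ 0.291, b = sin(fδ)/sin δ ≈ 0.928.
p = a·p₁ + b·p₂ ≈ (-0.872, -0.448, 0.196); φ = arcsin(p_z) ≈ 11.30°, λ = atan2(p_y, p_x) ≈ -152.82°.

≈ lat 11°N, lon 153°W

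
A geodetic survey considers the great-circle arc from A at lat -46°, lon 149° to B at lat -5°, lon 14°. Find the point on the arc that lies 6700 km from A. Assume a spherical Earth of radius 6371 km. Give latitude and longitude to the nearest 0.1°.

Write both endpoints as unit vectors p₁, p₂ with components (cos φ cos λ, cos φ sin λ, sin φ).
The central angle between the endpoints is δ = arccos(p₁·p₂) ≈ 2.012 rad (115.3°). The total great-circle distance is δ·R ≈ 2.012 × 6371 ≈ 12816 km, so the target fraction is f = 6700/12816 ≈ 0.523.
Interpolate at f ≈ 0.523 with slerp weights a = sin((1−f)δ)/sin δ ≈ 0.906, b = sin(fδ)/sin δ ≈ 0.960.
p = a·p₁ + b·p₂ ≈ (0.389, 0.555, -0.735); φ = arcsin(p_z) ≈ -47.32°, λ = atan2(p_y, p_x) ≈ 55.02°.

≈ lat -47.3°, lon 55.0°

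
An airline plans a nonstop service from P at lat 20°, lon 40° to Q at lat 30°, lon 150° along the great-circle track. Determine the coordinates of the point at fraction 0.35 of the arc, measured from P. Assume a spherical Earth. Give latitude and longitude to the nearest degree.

≈ lat 36°, lon 74°

Write both endpoints as unit vectors p₁, p₂ with components (cos φ cos λ, cos φ sin λ, sin φ).
The central angle between the endpoints is δ = arccos(p₁·p₂) ≈ 1.678 rad (96.2°).
Interpolate at f = 0.35 with slerp weights a = sin((1−f)δ)/sin δ ≈ 0.892, b = sin(fδ)/sin δ ≈ 0.557.
p = a·p₁ + b·p₂ ≈ (0.224, 0.780, 0.584); φ = arcsin(p_z) ≈ 35.72°, λ = atan2(p_y, p_x) ≈ 73.97°.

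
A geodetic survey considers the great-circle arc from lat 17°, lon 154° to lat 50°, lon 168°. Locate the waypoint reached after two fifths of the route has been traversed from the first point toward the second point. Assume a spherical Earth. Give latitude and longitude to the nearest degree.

The haversine formula gives a central angle δ ≈ 0.609 rad (34.9°) between the endpoints.
Interpolate at f = 2/5 with slerp weights a = sin((1−f)δ)/sin δ ≈ 0.625, b = sin(fδ)/sin δ ≈ 0.422.
p = a·p₁ + b·p₂ ≈ (-0.802, 0.318, 0.506); φ = arcsin(p_z) ≈ 30.37°, λ = atan2(p_y, p_x) ≈ 158.36°.

≈ lat 30°, lon 158°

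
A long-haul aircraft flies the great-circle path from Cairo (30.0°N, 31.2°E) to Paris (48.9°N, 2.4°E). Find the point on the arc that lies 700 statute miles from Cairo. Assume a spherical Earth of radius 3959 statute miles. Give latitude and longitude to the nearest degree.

≈ (37°N, 23°E)

Convert each endpoint to a unit vector on the sphere (x = cos φ cos λ, y = cos φ sin λ, z = sin φ).
The central angle between the endpoints is δ = arccos(p₁·p₂) ≈ 0.504 rad (28.9°). The total great-circle distance is δ·R ≈ 0.504 × 3959 ≈ 1995 mi, so the target fraction is f = 700/1995 ≈ 0.351.
Interpolate at f ≈ 0.351 with slerp weights a = sin((1−f)δ)/sin δ ≈ 0.665, b = sin(fδ)/sin δ ≈ 0.364.
p = a·p₁ + b·p₂ ≈ (0.732, 0.309, 0.607); φ = arcsin(p_z) ≈ 37.39°, λ = atan2(p_y, p_x) ≈ 22.85°.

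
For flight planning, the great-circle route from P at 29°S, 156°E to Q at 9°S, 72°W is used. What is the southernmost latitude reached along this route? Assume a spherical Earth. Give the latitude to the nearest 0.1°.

≈ 42.1°S

The great circle lies in the plane with unit normal n̂ = (p₁ × p₂)/|p₁ × p₂|.
Here n̂_z ≈ +0.742; the vertex latitude is φ_max = arccos|n̂_z| ≈ 42.1°.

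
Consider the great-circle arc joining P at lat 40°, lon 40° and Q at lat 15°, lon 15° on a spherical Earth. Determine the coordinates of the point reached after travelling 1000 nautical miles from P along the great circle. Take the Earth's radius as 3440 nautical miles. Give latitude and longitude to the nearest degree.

≈ lat 28°, lon 26°

Convert each endpoint to a unit vector on the sphere (x = cos φ cos λ, y = cos φ sin λ, z = sin φ).
The central angle between the endpoints is δ = arccos(p₁·p₂) ≈ 0.579 rad (33.2°). The total great-circle distance is δ·R ≈ 0.579 × 3440 ≈ 1992 nmi, so the target fraction is f = 1000/1992 ≈ 0.502.
Interpolate at f ≈ 0.502 with slerp weights a = sin((1−f)δ)/sin δ ≈ 0.520, b = sin(fδ)/sin δ ≈ 0.524.
p = a·p₁ + b·p₂ ≈ (0.794, 0.387, 0.470); φ = arcsin(p_z) ≈ 28.01°, λ = atan2(p_y, p_x) ≈ 25.99°.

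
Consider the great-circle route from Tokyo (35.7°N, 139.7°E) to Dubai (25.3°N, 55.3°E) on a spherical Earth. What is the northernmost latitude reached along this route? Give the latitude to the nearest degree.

≈ 40°N

The great circle lies in the plane with unit normal n̂ = (p₁ × p₂)/|p₁ × p₂|.
Here n̂_z ≈ -0.772; the vertex latitude is φ_max = arccos|n̂_z| ≈ 39.5°.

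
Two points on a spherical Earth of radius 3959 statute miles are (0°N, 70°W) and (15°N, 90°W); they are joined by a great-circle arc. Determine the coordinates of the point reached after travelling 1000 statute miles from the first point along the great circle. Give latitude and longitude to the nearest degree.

Convert each endpoint to a unit vector on the sphere (x = cos φ cos λ, y = cos φ sin λ, z = sin φ).
The central angle between the endpoints is δ = arccos(p₁·p₂) ≈ 0.433 rad (24.8°). The total great-circle distance is δ·R ≈ 0.433 × 3959 ≈ 1715 mi, so the target fraction is f = 1000/1715 ≈ 0.583.
Interpolate at f ≈ 0.583 with slerp weights a = sin((1−f)δ)/sin δ ≈ 0.428, b = sin(fδ)/sin δ ≈ 0.595.
p = a·p₁ + b·p₂ ≈ (0.146, -0.977, 0.154); φ = arcsin(p_z) ≈ 8.87°, λ = atan2(p_y, p_x) ≈ -81.48°.

≈ (9°N, 81°W)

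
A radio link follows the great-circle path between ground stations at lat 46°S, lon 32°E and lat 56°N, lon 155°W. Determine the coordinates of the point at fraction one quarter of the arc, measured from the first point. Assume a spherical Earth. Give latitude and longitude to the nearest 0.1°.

Convert each endpoint to a unit vector on the sphere (x = cos φ cos λ, y = cos φ sin λ, z = sin φ).
The central angle between the endpoints is δ = arccos(p₁·p₂) ≈ 2.951 rad (169.1°).
Interpolate at f = 1/4 with slerp weights a = sin((1−f)δ)/sin δ ≈ 4.228, b = sin(fδ)/sin δ ≈ 3.553.
p = a·p₁ + b·p₂ ≈ (0.690, 0.717, -0.096); φ = arcsin(p_z) ≈ -5.53°, λ = atan2(p_y, p_x) ≈ 46.08°.

≈ lat 5.5°S, lon 46.1°E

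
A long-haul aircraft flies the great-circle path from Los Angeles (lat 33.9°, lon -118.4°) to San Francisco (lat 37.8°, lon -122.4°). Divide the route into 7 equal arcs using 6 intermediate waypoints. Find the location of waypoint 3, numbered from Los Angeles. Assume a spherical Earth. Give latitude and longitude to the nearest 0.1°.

≈ lat 35.6°, lon -120.1°

From cos δ = sin φ₁ sin φ₂ + cos φ₁ cos φ₂ cos Δλ, the central angle is δ ≈ 0.088 rad (5.1°).
Interpolate at f = 3/7 with slerp weights a = sin((1−f)δ)/sin δ ≈ 0.572, b = sin(fδ)/sin δ ≈ 0.429.
p = a·p₁ + b·p₂ ≈ (-0.407, -0.704, 0.582); φ = arcsin(p_z) ≈ 35.59°, λ = atan2(p_y, p_x) ≈ -120.07°.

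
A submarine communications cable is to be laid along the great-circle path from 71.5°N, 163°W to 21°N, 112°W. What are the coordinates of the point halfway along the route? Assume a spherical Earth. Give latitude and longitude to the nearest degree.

Write both endpoints as unit vectors p₁, p₂ with components (cos φ cos λ, cos φ sin λ, sin φ).
The central angle between the endpoints is δ = arccos(p₁·p₂) ≈ 1.017 rad (58.2°).
Interpolate at f = 1/2 with slerp weights a = sin((1−f)δ)/sin δ ≈ 0.572, b = sin(fδ)/sin δ ≈ 0.572.
p = a·p₁ + b·p₂ ≈ (-0.374, -0.549, 0.748); φ = arcsin(p_z) ≈ 48.41°, λ = atan2(p_y, p_x) ≈ -124.28°.

≈ 48°N, 124°W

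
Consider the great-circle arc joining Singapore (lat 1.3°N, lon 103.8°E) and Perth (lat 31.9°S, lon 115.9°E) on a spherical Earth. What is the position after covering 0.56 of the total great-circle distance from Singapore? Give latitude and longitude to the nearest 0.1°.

Write both endpoints as unit vectors p₁, p₂ with components (cos φ cos λ, cos φ sin λ, sin φ).
The central angle between the endpoints is δ = arccos(p₁·p₂) ≈ 0.613 rad (35.1°).
Interpolate at f = 0.56 with slerp weights a = sin((1−f)δ)/sin δ ≈ 0.463, b = sin(fδ)/sin δ ≈ 0.585.
p = a·p₁ + b·p₂ ≈ (-0.327, 0.896, -0.299); φ = arcsin(p_z) ≈ -17.38°, λ = atan2(p_y, p_x) ≈ 110.06°.

≈ lat 17.4°S, lon 110.1°E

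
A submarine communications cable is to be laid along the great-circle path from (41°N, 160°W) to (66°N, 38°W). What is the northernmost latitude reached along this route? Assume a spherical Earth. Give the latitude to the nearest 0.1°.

The great circle lies in the plane with unit normal n̂ = (p₁ × p₂)/|p₁ × p₂|.
Here n̂_z ≈ +0.289; the vertex latitude is φ_max = arccos|n̂_z| ≈ 73.2°.
Check via Clairaut: cos φ_max = |cos φ₁| · sin C = cos(41.0°)·sin(22.5°) ≈ 0.289, again giving ≈ 73.2°.

≈ 73.2°N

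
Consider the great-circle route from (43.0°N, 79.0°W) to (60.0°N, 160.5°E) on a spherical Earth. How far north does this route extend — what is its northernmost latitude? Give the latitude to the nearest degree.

The great circle lies in the plane with unit normal n̂ = (p₁ × p₂)/|p₁ × p₂|.
Here n̂_z ≈ -0.345; the vertex latitude is φ_max = arccos|n̂_z| ≈ 69.8°.
Check via Clairaut: cos φ_max = |cos φ₁| · sin C = cos(43.0°)·sin(28.1°) ≈ 0.345, again giving ≈ 69.8°.

≈ 70°N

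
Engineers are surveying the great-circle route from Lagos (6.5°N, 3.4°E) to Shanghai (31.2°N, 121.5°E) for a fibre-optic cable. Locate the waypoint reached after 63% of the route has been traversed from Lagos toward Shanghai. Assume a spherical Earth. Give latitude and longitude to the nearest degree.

≈ 36°N, 72°E

Write both endpoints as unit vectors p₁, p₂ with components (cos φ cos λ, cos φ sin λ, sin φ).
The central angle between the endpoints is δ = arccos(p₁·p₂) ≈ 1.919 rad (110.0°).
Interpolate at f = 0.63 with slerp weights a = sin((1−f)δ)/sin δ ≈ 0.694, b = sin(fδ)/sin δ ≈ 0.995.
p = a·p₁ + b·p₂ ≈ (0.243, 0.767, 0.594); φ = arcsin(p_z) ≈ 36.45°, λ = atan2(p_y, p_x) ≈ 72.40°.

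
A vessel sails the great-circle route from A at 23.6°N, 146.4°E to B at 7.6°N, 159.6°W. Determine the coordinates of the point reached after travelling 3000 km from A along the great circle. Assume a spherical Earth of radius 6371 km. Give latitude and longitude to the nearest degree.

≈ 17°N, 174°E

Convert each endpoint to a unit vector on the sphere (x = cos φ cos λ, y = cos φ sin λ, z = sin φ).
The central angle between the endpoints is δ = arccos(p₁·p₂) ≈ 0.944 rad (54.1°). The total great-circle distance is δ·R ≈ 0.944 × 6371 ≈ 6012 km, so the target fraction is f = 3000/6012 ≈ 0.499.
Interpolate at f ≈ 0.499 with slerp weights a = sin((1−f)δ)/sin δ ≈ 0.562, b = sin(fδ)/sin δ ≈ 0.560.
p = a·p₁ + b·p₂ ≈ (-0.950, 0.092, 0.299); φ = arcsin(p_z) ≈ 17.41°, λ = atan2(p_y, p_x) ≈ 174.49°.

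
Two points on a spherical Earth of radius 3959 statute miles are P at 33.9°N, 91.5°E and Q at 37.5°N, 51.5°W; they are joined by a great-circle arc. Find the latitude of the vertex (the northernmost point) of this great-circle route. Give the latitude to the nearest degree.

≈ 66°N

The great circle lies in the plane with unit normal n̂ = (p₁ × p₂)/|p₁ × p₂|.
Here n̂_z ≈ -0.403; the vertex latitude is φ_max = arccos|n̂_z| ≈ 66.2°.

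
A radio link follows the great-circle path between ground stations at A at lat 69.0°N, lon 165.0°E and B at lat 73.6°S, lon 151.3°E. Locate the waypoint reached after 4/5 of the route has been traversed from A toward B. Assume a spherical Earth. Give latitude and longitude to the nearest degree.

From cos δ = sin φ₁ sin φ₂ + cos φ₁ cos φ₂ cos Δλ, the central angle is δ ≈ 2.494 rad (142.9°).
Interpolate at f = 4/5 with slerp weights a = sin((1−f)δ)/sin δ ≈ 0.792, b = sin(fδ)/sin δ ≈ 1.510.
p = a·p₁ + b·p₂ ≈ (-0.648, 0.278, -0.709); φ = arcsin(p_z) ≈ -45.13°, λ = atan2(p_y, p_x) ≈ 156.77°.

≈ lat 45°S, lon 157°E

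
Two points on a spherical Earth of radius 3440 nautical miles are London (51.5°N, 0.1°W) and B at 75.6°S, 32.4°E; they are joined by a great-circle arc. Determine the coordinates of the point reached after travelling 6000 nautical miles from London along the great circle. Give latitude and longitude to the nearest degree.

≈ 48°S, 14°E

Write both endpoints as unit vectors p₁, p₂ with components (cos φ cos λ, cos φ sin λ, sin φ).
The central angle between the endpoints is δ = arccos(p₁·p₂) ≈ 2.249 rad (128.9°). The total great-circle distance is δ·R ≈ 2.249 × 3440 ≈ 7737 nmi, so the target fraction is f = 6000/7737 ≈ 0.776.
Interpolate at f ≈ 0.776 with slerp weights a = sin((1−f)δ)/sin δ ≈ 0.621, b = sin(fδ)/sin δ ≈ 1.265.
p = a·p₁ + b·p₂ ≈ (0.652, 0.168, -0.739); φ = arcsin(p_z) ≈ -47.65°, λ = atan2(p_y, p_x) ≈ 14.43°.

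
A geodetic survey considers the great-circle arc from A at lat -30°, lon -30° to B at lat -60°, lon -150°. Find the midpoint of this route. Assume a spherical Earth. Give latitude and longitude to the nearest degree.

≈ lat -61°, lon -65°

The haversine formula gives a central angle δ ≈ 1.353 rad (77.5°) between the endpoints.
Interpolate at f = 1/2 with slerp weights a = sin((1−f)δ)/sin δ ≈ 0.641, b = sin(fδ)/sin δ ≈ 0.641.
p = a·p₁ + b·p₂ ≈ (0.203, -0.438, -0.876); φ = arcsin(p_z) ≈ -61.14°, λ = atan2(p_y, p_x) ≈ -65.10°.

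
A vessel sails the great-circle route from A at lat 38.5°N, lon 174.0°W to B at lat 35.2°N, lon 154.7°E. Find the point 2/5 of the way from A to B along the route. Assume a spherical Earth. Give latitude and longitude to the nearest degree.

Write both endpoints as unit vectors p₁, p₂ with components (cos φ cos λ, cos φ sin λ, sin φ).
The central angle between the endpoints is δ = arccos(p₁·p₂) ≈ 0.439 rad (25.1°).
Interpolate at f = 2/5 with slerp weights a = sin((1−f)δ)/sin δ ≈ 0.613, b = sin(fδ)/sin δ ≈ 0.411.
p = a·p₁ + b·p₂ ≈ (-0.780, 0.093, 0.618); φ = arcsin(p_z) ≈ 38.19°, λ = atan2(p_y, p_x) ≈ 173.17°.

≈ lat 38°N, lon 173°E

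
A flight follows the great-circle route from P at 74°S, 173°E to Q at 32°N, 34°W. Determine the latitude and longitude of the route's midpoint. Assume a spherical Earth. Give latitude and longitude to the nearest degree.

Write both endpoints as unit vectors p₁, p₂ with components (cos φ cos λ, cos φ sin λ, sin φ).
The central angle between the endpoints is δ = arccos(p₁·p₂) ≈ 2.371 rad (135.9°).
Interpolate at f = 1/2 with slerp weights a = sin((1−f)δ)/sin δ ≈ 1.331, b = sin(fδ)/sin δ ≈ 1.331.
p = a·p₁ + b·p₂ ≈ (0.572, -0.586, -0.574); φ = arcsin(p_z) ≈ -35.03°, λ = atan2(p_y, p_x) ≈ -45.73°.

≈ 35°S, 46°W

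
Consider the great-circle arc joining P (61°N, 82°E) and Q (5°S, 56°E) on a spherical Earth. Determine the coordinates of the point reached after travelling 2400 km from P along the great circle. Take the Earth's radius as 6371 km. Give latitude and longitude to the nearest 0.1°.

≈ (41.0°N, 68.8°E)

Convert each endpoint to a unit vector on the sphere (x = cos φ cos λ, y = cos φ sin λ, z = sin φ).
The central angle between the endpoints is δ = arccos(p₁·p₂) ≈ 1.205 rad (69.0°). The total great-circle distance is δ·R ≈ 1.205 × 6371 ≈ 7676 km, so the target fraction is f = 2400/7676 ≈ 0.313.
Interpolate at f ≈ 0.313 with slerp weights a = sin((1−f)δ)/sin δ ≈ 0.789, b = sin(fδ)/sin δ ≈ 0.394.
p = a·p₁ + b·p₂ ≈ (0.273, 0.704, 0.656); φ = arcsin(p_z) ≈ 40.97°, λ = atan2(p_y, p_x) ≈ 68.83°.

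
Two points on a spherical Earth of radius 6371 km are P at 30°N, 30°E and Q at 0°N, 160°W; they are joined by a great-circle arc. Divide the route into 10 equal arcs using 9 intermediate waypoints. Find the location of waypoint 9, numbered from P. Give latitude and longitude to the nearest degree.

≈ 14°N, 164°W

Write both endpoints as unit vectors p₁, p₂ with components (cos φ cos λ, cos φ sin λ, sin φ).
The central angle between the endpoints is δ = arccos(p₁·p₂) ≈ 2.592 rad (148.5°).
Interpolate at f = 9/10 with slerp weights a = sin((1−f)δ)/sin δ ≈ 0.491, b = sin(fδ)/sin δ ≈ 1.385.
p = a·p₁ + b·p₂ ≈ (-0.934, -0.261, 0.245); φ = arcsin(p_z) ≈ 14.21°, λ = atan2(p_y, p_x) ≈ -164.37°.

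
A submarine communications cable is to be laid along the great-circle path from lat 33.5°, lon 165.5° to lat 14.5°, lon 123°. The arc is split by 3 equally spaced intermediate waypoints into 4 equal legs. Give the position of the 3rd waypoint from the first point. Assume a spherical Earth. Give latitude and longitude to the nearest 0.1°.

≈ lat 20.3°, lon 132.4°

Write both endpoints as unit vectors p₁, p₂ with components (cos φ cos λ, cos φ sin λ, sin φ).
The central angle between the endpoints is δ = arccos(p₁·p₂) ≈ 0.747 rad (42.8°).
Interpolate at f = 3/4 with slerp weights a = sin((1−f)δ)/sin δ ≈ 0.273, b = sin(fδ)/sin δ ≈ 0.782.
p = a·p₁ + b·p₂ ≈ (-0.633, 0.692, 0.347); φ = arcsin(p_z) ≈ 20.28°, λ = atan2(p_y, p_x) ≈ 132.45°.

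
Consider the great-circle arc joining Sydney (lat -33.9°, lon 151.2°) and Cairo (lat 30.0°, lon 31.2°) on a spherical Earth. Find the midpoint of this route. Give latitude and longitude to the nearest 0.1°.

Convert each endpoint to a unit vector on the sphere (x = cos φ cos λ, y = cos φ sin λ, z = sin φ).
The central angle between the endpoints is δ = arccos(p₁·p₂) ≈ 2.263 rad (129.7°).
Interpolate at f = 1/2 with slerp weights a = sin((1−f)δ)/sin δ ≈ 1.176, b = sin(fδ)/sin δ ≈ 1.176.
p = a·p₁ + b·p₂ ≈ (0.016, 0.998, -0.068); φ = arcsin(p_z) ≈ -3.89°, λ = atan2(p_y, p_x) ≈ 89.09°.

≈ lat -3.9°, lon 89.1°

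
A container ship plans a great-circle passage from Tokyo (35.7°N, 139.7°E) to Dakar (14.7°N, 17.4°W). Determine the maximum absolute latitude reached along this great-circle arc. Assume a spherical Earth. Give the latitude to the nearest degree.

The great circle lies in the plane with unit normal n̂ = (p₁ × p₂)/|p₁ × p₂|.
Here n̂_z ≈ -0.374; the vertex latitude is φ_max = arccos|n̂_z| ≈ 68.1°.
Check via Clairaut: cos φ_max = |cos φ₁| · sin C = cos(35.7°)·sin(27.4°) ≈ 0.374, again giving ≈ 68.1°.

≈ 68°N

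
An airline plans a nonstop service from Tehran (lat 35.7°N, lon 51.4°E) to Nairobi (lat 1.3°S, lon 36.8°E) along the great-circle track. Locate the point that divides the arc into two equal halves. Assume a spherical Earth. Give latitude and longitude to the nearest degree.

Convert each endpoint to a unit vector on the sphere (x = cos φ cos λ, y = cos φ sin λ, z = sin φ).
The central angle between the endpoints is δ = arccos(p₁·p₂) ≈ 0.688 rad (39.4°).
Interpolate at f = 1/2 with slerp weights a = sin((1−f)δ)/sin δ ≈ 0.531, b = sin(fδ)/sin δ ≈ 0.531.
p = a·p₁ + b·p₂ ≈ (0.694, 0.655, 0.298); φ = arcsin(p_z) ≈ 17.33°, λ = atan2(p_y, p_x) ≈ 43.34°.

≈ lat 17°N, lon 43°E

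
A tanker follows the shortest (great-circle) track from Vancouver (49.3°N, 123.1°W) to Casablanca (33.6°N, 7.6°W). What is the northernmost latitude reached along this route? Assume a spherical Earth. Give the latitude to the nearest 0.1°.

The great circle lies in the plane with unit normal n̂ = (p₁ × p₂)/|p₁ × p₂|.
Here n̂_z ≈ +0.499; the vertex latitude is φ_max = arccos|n̂_z| ≈ 60.1°.
Check via Clairaut: cos φ_max = |cos φ₁| · sin C = cos(49.3°)·sin(49.9°) ≈ 0.499, again giving ≈ 60.1°.

≈ 60.1°N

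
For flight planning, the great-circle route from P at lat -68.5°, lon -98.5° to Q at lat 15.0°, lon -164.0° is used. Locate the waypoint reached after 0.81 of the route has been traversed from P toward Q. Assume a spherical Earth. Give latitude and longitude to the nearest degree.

≈ lat -2°, lon -158°

Convert each endpoint to a unit vector on the sphere (x = cos φ cos λ, y = cos φ sin λ, z = sin φ).
The central angle between the endpoints is δ = arccos(p₁·p₂) ≈ 1.665 rad (95.4°).
Interpolate at f = 0.81 with slerp weights a = sin((1−f)δ)/sin δ ≈ 0.312, b = sin(fδ)/sin δ ≈ 0.980.
p = a·p₁ + b·p₂ ≈ (-0.927, -0.374, -0.037); φ = arcsin(p_z) ≈ -2.13°, λ = atan2(p_y, p_x) ≈ -158.01°.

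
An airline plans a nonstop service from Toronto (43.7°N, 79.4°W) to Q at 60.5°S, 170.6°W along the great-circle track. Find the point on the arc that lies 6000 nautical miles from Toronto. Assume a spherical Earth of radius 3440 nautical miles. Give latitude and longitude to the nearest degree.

The haversine formula gives a central angle δ ≈ 2.225 rad (127.5°) between the endpoints. The total great-circle distance is δ·R ≈ 2.225 × 3440 ≈ 7655 nmi, so the target fraction is f = 6000/7655 ≈ 0.784.
Interpolate at f ≈ 0.784 with slerp weights a = sin((1−f)δ)/sin δ ≈ 0.583, b = sin(fδ)/sin δ ≈ 1.242.
p = a·p₁ + b·p₂ ≈ (-0.526, -0.514, -0.678); φ = arcsin(p_z) ≈ -42.66°, λ = atan2(p_y, p_x) ≈ -135.62°.

≈ 43°S, 136°W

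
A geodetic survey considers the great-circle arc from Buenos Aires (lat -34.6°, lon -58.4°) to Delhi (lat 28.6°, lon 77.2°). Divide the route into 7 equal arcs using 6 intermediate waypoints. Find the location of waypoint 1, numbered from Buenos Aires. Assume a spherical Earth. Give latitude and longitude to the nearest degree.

≈ lat -31°, lon -35°

Convert each endpoint to a unit vector on the sphere (x = cos φ cos λ, y = cos φ sin λ, z = sin φ).
The central angle between the endpoints is δ = arccos(p₁·p₂) ≈ 2.479 rad (142.0°).
Interpolate at f = 1/7 with slerp weights a = sin((1−f)δ)/sin δ ≈ 1.382, b = sin(fδ)/sin δ ≈ 0.563.
p = a·p₁ + b·p₂ ≈ (0.706, -0.487, -0.515); φ = arcsin(p_z) ≈ -31.00°, λ = atan2(p_y, p_x) ≈ -34.59°.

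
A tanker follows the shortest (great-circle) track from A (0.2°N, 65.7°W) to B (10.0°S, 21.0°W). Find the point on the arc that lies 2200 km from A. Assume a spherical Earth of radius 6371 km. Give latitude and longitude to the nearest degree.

≈ (5°S, 46°W)

Convert each endpoint to a unit vector on the sphere (x = cos φ cos λ, y = cos φ sin λ, z = sin φ).
The central angle between the endpoints is δ = arccos(p₁·p₂) ≈ 0.796 rad (45.6°). The total great-circle distance is δ·R ≈ 0.796 × 6371 ≈ 5073 km, so the target fraction is f = 2200/5073 ≈ 0.434.
Interpolate at f ≈ 0.434 with slerp weights a = sin((1−f)δ)/sin δ ≈ 0.610, b = sin(fδ)/sin δ ≈ 0.474.
p = a·p₁ + b·p₂ ≈ (0.686, -0.723, -0.080); φ = arcsin(p_z) ≈ -4.59°, λ = atan2(p_y, p_x) ≈ -46.48°.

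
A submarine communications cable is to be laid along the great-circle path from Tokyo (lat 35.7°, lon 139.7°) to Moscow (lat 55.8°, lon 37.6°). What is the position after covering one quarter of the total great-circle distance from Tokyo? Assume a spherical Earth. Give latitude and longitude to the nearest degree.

From cos δ = sin φ₁ sin φ₂ + cos φ₁ cos φ₂ cos Δλ, the central angle is δ ≈ 1.173 rad (67.2°).
Interpolate at f = 1/4 with slerp weights a = sin((1−f)δ)/sin δ ≈ 0.836, b = sin(fδ)/sin δ ≈ 0.314.
p = a·p₁ + b·p₂ ≈ (-0.378, 0.547, 0.747); φ = arcsin(p_z) ≈ 48.35°, λ = atan2(p_y, p_x) ≈ 124.67°.

≈ lat 48°, lon 125°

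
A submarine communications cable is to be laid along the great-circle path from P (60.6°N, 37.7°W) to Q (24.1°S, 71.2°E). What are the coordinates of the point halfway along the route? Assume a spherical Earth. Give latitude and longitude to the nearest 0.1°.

≈ (27.6°N, 39.6°E)

Write both endpoints as unit vectors p₁, p₂ with components (cos φ cos λ, cos φ sin λ, sin φ).
The central angle between the endpoints is δ = arccos(p₁·p₂) ≈ 2.095 rad (120.1°).
Interpolate at f = 1/2 with slerp weights a = sin((1−f)δ)/sin δ ≈ 1.001, b = sin(fδ)/sin δ ≈ 1.001.
p = a·p₁ + b·p₂ ≈ (0.683, 0.564, 0.463); φ = arcsin(p_z) ≈ 27.60°, λ = atan2(p_y, p_x) ≈ 39.56°.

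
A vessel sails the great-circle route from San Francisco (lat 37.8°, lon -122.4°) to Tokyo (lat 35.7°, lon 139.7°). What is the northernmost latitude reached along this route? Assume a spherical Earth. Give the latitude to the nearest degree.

The great circle lies in the plane with unit normal n̂ = (p₁ × p₂)/|p₁ × p₂|.
Here n̂_z ≈ -0.660; the vertex latitude is φ_max = arccos|n̂_z| ≈ 48.7°.
Check via Clairaut: cos φ_max = |cos φ₁| · sin C = cos(37.8°)·sin(56.6°) ≈ 0.660, again giving ≈ 48.7°.

≈ 49°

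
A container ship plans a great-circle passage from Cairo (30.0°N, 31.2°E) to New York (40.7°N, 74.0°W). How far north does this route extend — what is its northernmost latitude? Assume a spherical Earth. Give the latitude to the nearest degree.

≈ 50°N

The great circle lies in the plane with unit normal n̂ = (p₁ × p₂)/|p₁ × p₂|.
Here n̂_z ≈ -0.641; the vertex latitude is φ_max = arccos|n̂_z| ≈ 50.1°.
Check via Clairaut: cos φ_max = |cos φ₁| · sin C = cos(30.0°)·sin(47.8°) ≈ 0.641, again giving ≈ 50.1°.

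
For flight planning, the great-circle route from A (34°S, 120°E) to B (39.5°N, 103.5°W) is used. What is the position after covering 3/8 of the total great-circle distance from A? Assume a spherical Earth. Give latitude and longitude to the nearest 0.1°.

Convert each endpoint to a unit vector on the sphere (x = cos φ cos λ, y = cos φ sin λ, z = sin φ).
The central angle between the endpoints is δ = arccos(p₁·p₂) ≈ 2.532 rad (145.1°).
Interpolate at f = 3/8 with slerp weights a = sin((1−f)δ)/sin δ ≈ 1.746, b = sin(fδ)/sin δ ≈ 1.420.
p = a·p₁ + b·p₂ ≈ (-0.979, 0.188, -0.073); φ = arcsin(p_z) ≈ -4.20°, λ = atan2(p_y, p_x) ≈ 169.11°.

≈ (4.2°S, 169.1°E)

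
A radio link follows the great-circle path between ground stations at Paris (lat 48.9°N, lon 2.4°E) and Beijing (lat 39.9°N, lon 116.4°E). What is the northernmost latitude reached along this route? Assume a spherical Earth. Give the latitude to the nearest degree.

The great circle lies in the plane with unit normal n̂ = (p₁ × p₂)/|p₁ × p₂|.
Here n̂_z ≈ +0.480; the vertex latitude is φ_max = arccos|n̂_z| ≈ 61.3°.
Check via Clairaut: cos φ_max = |cos φ₁| · sin C = cos(48.9°)·sin(46.9°) ≈ 0.480, again giving ≈ 61.3°.

≈ 61°N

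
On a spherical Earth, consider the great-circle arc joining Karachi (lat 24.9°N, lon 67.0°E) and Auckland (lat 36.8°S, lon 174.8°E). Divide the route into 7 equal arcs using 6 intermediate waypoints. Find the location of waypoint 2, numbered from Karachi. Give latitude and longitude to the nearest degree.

≈ lat 6°N, lon 96°E

From cos δ = sin φ₁ sin φ₂ + cos φ₁ cos φ₂ cos Δλ, the central angle is δ ≈ 2.065 rad (118.3°).
Interpolate at f = 2/7 with slerp weights a = sin((1−f)δ)/sin δ ≈ 1.131, b = sin(fδ)/sin δ ≈ 0.632.
p = a·p₁ + b·p₂ ≈ (-0.103, 0.990, 0.098); φ = arcsin(p_z) ≈ 5.60°, λ = atan2(p_y, p_x) ≈ 95.95°.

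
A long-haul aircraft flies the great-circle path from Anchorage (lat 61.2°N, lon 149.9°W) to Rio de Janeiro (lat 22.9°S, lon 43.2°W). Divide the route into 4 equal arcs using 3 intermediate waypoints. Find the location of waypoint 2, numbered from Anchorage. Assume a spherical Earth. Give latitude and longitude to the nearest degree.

≈ lat 28°N, lon 74°W

The haversine formula gives a central angle δ ≈ 2.058 rad (117.9°) between the endpoints.
Interpolate at f = 2/4 with slerp weights a = sin((1−f)δ)/sin δ ≈ 0.970, b = sin(fδ)/sin δ ≈ 0.970.
p = a·p₁ + b·p₂ ≈ (0.247, -0.846, 0.473); φ = arcsin(p_z) ≈ 28.20°, λ = atan2(p_y, p_x) ≈ -73.72°.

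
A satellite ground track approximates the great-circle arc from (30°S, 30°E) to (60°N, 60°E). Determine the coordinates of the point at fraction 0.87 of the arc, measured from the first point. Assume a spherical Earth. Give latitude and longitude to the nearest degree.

≈ (49°N, 52°E)

Convert each endpoint to a unit vector on the sphere (x = cos φ cos λ, y = cos φ sin λ, z = sin φ).
The central angle between the endpoints is δ = arccos(p₁·p₂) ≈ 1.629 rad (93.3°).
Interpolate at f = 0.87 with slerp weights a = sin((1−f)δ)/sin δ ≈ 0.211, b = sin(fδ)/sin δ ≈ 0.990.
p = a·p₁ + b·p₂ ≈ (0.405, 0.520, 0.752); φ = arcsin(p_z) ≈ 48.76°, λ = atan2(p_y, p_x) ≈ 52.05°.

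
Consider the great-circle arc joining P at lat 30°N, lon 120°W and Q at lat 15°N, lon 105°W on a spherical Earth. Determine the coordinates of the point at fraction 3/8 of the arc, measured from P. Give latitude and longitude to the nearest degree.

Write both endpoints as unit vectors p₁, p₂ with components (cos φ cos λ, cos φ sin λ, sin φ).
The central angle between the endpoints is δ = arccos(p₁·p₂) ≈ 0.356 rad (20.4°).
Interpolate at f = 3/8 with slerp weights a = sin((1−f)δ)/sin δ ≈ 0.633, b = sin(fδ)/sin δ ≈ 0.382.
p = a·p₁ + b·p₂ ≈ (-0.370, -0.831, 0.415); φ = arcsin(p_z) ≈ 24.54°, λ = atan2(p_y, p_x) ≈ -113.98°.

≈ lat 25°N, lon 114°W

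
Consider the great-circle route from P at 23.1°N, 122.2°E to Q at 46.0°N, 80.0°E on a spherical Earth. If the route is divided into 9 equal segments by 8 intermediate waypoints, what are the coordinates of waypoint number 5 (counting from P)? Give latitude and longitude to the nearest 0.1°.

≈ 37.7°N, 101.8°E

Write both endpoints as unit vectors p₁, p₂ with components (cos φ cos λ, cos φ sin λ, sin φ).
The central angle between the endpoints is δ = arccos(p₁·p₂) ≈ 0.714 rad (40.9°).
Interpolate at f = 5/9 with slerp weights a = sin((1−f)δ)/sin δ ≈ 0.477, b = sin(fδ)/sin δ ≈ 0.590.
p = a·p₁ + b·p₂ ≈ (-0.162, 0.775, 0.611); φ = arcsin(p_z) ≈ 37.69°, λ = atan2(p_y, p_x) ≈ 101.84°.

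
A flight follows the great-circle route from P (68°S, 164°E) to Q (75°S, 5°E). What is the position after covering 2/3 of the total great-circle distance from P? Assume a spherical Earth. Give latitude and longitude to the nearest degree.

≈ (86°S, 46°E)

From cos δ = sin φ₁ sin φ₂ + cos φ₁ cos φ₂ cos Δλ, the central angle is δ ≈ 0.635 rad (36.4°).
Interpolate at f = 2/3 with slerp weights a = sin((1−f)δ)/sin δ ≈ 0.354, b = sin(fδ)/sin δ ≈ 0.693.
p = a·p₁ + b·p₂ ≈ (0.051, 0.052, -0.997); φ = arcsin(p_z) ≈ -85.81°, λ = atan2(p_y, p_x) ≈ 45.65°.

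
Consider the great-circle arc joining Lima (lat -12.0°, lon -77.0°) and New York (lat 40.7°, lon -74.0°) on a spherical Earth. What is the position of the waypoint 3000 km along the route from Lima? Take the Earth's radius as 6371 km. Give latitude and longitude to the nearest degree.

≈ lat 15°, lon -76°

Convert each endpoint to a unit vector on the sphere (x = cos φ cos λ, y = cos φ sin λ, z = sin φ).
The central angle between the endpoints is δ = arccos(p₁·p₂) ≈ 0.921 rad (52.8°). The total great-circle distance is δ·R ≈ 0.921 × 6371 ≈ 5868 km, so the target fraction is f = 3000/5868 ≈ 0.511.
Interpolate at f ≈ 0.511 with slerp weights a = sin((1−f)δ)/sin δ ≈ 0.546, b = sin(fδ)/sin δ ≈ 0.570.
p = a·p₁ + b·p₂ ≈ (0.239, -0.936, 0.258); φ = arcsin(p_z) ≈ 14.95°, λ = atan2(p_y, p_x) ≈ -75.66°.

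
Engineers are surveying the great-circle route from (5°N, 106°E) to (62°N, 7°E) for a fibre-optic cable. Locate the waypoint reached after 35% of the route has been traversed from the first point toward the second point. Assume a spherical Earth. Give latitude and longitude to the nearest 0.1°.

Write both endpoints as unit vectors p₁, p₂ with components (cos φ cos λ, cos φ sin λ, sin φ).
The central angle between the endpoints is δ = arccos(p₁·p₂) ≈ 1.567 rad (89.8°).
Interpolate at f = 0.35 with slerp weights a = sin((1−f)δ)/sin δ ≈ 0.851, b = sin(fδ)/sin δ ≈ 0.521.
p = a·p₁ + b·p₂ ≈ (0.009, 0.845, 0.535); φ = arcsin(p_z) ≈ 32.31°, λ = atan2(p_y, p_x) ≈ 89.38°.

≈ (32.3°N, 89.4°E)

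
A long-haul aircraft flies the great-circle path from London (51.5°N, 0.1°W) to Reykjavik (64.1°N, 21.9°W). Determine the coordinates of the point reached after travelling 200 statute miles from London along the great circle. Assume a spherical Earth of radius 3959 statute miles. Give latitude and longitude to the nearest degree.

Write both endpoints as unit vectors p₁, p₂ with components (cos φ cos λ, cos φ sin λ, sin φ).
The central angle between the endpoints is δ = arccos(p₁·p₂) ≈ 0.296 rad (17.0°). The total great-circle distance is δ·R ≈ 0.296 × 3959 ≈ 1172 mi, so the target fraction is f = 200/1172 ≈ 0.171.
Interpolate at f ≈ 0.171 with slerp weights a = sin((1−f)δ)/sin δ ≈ 0.833, b = sin(fδ)/sin δ ≈ 0.173.
p = a·p₁ + b·p₂ ≈ (0.589, -0.029, 0.808); φ = arcsin(p_z) ≈ 53.88°, λ = atan2(p_y, p_x) ≈ -2.83°.

≈ 54°N, 3°W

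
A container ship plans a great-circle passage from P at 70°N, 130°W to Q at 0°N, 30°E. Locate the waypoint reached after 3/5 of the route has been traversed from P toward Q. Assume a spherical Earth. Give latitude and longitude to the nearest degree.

The haversine formula gives a central angle δ ≈ 1.898 rad (108.7°) between the endpoints.
Interpolate at f = 3/5 with slerp weights a = sin((1−f)δ)/sin δ ≈ 0.727, b = sin(fδ)/sin δ ≈ 0.959.
p = a·p₁ + b·p₂ ≈ (0.671, 0.289, 0.683); φ = arcsin(p_z) ≈ 43.08°, λ = atan2(p_y, p_x) ≈ 23.31°.

≈ 43°N, 23°E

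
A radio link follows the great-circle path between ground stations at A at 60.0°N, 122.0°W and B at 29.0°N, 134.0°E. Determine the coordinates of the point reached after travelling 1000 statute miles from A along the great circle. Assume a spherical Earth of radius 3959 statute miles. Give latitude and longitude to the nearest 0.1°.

Convert each endpoint to a unit vector on the sphere (x = cos φ cos λ, y = cos φ sin λ, z = sin φ).
The central angle between the endpoints is δ = arccos(p₁·p₂) ≈ 1.251 rad (71.7°). The total great-circle distance is δ·R ≈ 1.251 × 3959 ≈ 4954 mi, so the target fraction is f = 1000/4954 ≈ 0.202.
Interpolate at f ≈ 0.202 with slerp weights a = sin((1−f)δ)/sin δ ≈ 0.886, b = sin(fδ)/sin δ ≈ 0.263.
p = a·p₁ + b·p₂ ≈ (-0.395, -0.210, 0.895); φ = arcsin(p_z) ≈ 63.45°, λ = atan2(p_y, p_x) ≈ -151.99°.

≈ 63.5°N, 152.0°W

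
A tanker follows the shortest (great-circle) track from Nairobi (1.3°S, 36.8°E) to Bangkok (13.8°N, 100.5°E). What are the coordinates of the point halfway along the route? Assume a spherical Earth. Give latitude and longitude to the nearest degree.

≈ 7°N, 68°E

From cos δ = sin φ₁ sin φ₂ + cos φ₁ cos φ₂ cos Δλ, the central angle is δ ≈ 1.132 rad (64.9°).
Interpolate at f = 1/2 with slerp weights a = sin((1−f)δ)/sin δ ≈ 0.592, b = sin(fδ)/sin δ ≈ 0.592.
p = a·p₁ + b·p₂ ≈ (0.369, 0.920, 0.128); φ = arcsin(p_z) ≈ 7.35°, λ = atan2(p_y, p_x) ≈ 68.13°.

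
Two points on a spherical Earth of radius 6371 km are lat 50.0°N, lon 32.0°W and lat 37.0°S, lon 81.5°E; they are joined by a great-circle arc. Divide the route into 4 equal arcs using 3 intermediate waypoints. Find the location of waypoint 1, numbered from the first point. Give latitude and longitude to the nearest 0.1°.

≈ lat 35.2°N, lon 8.8°E

From cos δ = sin φ₁ sin φ₂ + cos φ₁ cos φ₂ cos Δλ, the central angle is δ ≈ 2.299 rad (131.7°).
Interpolate at f = 1/4 with slerp weights a = sin((1−f)δ)/sin δ ≈ 1.324, b = sin(fδ)/sin δ ≈ 0.729.
p = a·p₁ + b·p₂ ≈ (0.808, 0.124, 0.576); φ = arcsin(p_z) ≈ 35.17°, λ = atan2(p_y, p_x) ≈ 8.75°.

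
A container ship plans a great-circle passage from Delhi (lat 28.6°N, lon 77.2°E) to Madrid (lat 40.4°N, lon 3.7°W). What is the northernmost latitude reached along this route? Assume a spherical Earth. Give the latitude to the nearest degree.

The great circle lies in the plane with unit normal n̂ = (p₁ × p₂)/|p₁ × p₂|.
Here n̂_z ≈ -0.726; the vertex latitude is φ_max = arccos|n̂_z| ≈ 43.4°.

≈ 43°N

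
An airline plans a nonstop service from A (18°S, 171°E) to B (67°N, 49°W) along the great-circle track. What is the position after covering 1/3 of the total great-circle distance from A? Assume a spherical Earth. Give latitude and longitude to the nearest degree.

Convert each endpoint to a unit vector on the sphere (x = cos φ cos λ, y = cos φ sin λ, z = sin φ).
The central angle between the endpoints is δ = arccos(p₁·p₂) ≈ 2.176 rad (124.7°).
Interpolate at f = 1/3 with slerp weights a = sin((1−f)δ)/sin δ ≈ 1.207, b = sin(fδ)/sin δ ≈ 0.807.
p = a·p₁ + b·p₂ ≈ (-0.927, -0.058, 0.370); φ = arcsin(p_z) ≈ 21.69°, λ = atan2(p_y, p_x) ≈ -176.40°.

≈ (22°N, 176°W)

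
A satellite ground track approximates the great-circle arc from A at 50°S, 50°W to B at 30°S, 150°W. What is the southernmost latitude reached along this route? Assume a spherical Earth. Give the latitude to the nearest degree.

≈ 55°S

The great circle lies in the plane with unit normal n̂ = (p₁ × p₂)/|p₁ × p₂|.
Here n̂_z ≈ -0.572; the vertex latitude is φ_max = arccos|n̂_z| ≈ 55.1°.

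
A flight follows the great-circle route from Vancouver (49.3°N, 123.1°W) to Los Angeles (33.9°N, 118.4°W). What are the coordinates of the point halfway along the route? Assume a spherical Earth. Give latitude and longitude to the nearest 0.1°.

≈ 41.6°N, 120.5°W

The haversine formula gives a central angle δ ≈ 0.276 rad (15.8°) between the endpoints.
Interpolate at f = 1/2 with slerp weights a = sin((1−f)δ)/sin δ ≈ 0.505, b = sin(fδ)/sin δ ≈ 0.505.
p = a·p₁ + b·p₂ ≈ (-0.379, -0.644, 0.664); φ = arcsin(p_z) ≈ 41.62°, λ = atan2(p_y, p_x) ≈ -120.47°.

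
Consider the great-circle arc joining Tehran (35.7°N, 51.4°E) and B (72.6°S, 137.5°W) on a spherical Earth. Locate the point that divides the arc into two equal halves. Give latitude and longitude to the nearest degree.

≈ (36°S, 57°E)

From cos δ = sin φ₁ sin φ₂ + cos φ₁ cos φ₂ cos Δλ, the central angle is δ ≈ 2.493 rad (142.8°).
Interpolate at f = 1/2 with slerp weights a = sin((1−f)δ)/sin δ ≈ 1.568, b = sin(fδ)/sin δ ≈ 1.568.
p = a·p₁ + b·p₂ ≈ (0.449, 0.679, -0.581); φ = arcsin(p_z) ≈ -35.55°, λ = atan2(p_y, p_x) ≈ 56.52°.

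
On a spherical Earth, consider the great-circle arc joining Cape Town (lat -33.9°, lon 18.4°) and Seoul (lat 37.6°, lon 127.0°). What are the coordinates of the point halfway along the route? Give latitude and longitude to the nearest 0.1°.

Write both endpoints as unit vectors p₁, p₂ with components (cos φ cos λ, cos φ sin λ, sin φ).
The central angle between the endpoints is δ = arccos(p₁·p₂) ≈ 2.153 rad (123.4°).
Interpolate at f = 1/2 with slerp weights a = sin((1−f)δ)/sin δ ≈ 1.054, b = sin(fδ)/sin δ ≈ 1.054.
p = a·p₁ + b·p₂ ≈ (0.328, 0.943, 0.055); φ = arcsin(p_z) ≈ 3.17°, λ = atan2(p_y, p_x) ≈ 70.85°.

≈ lat 3.2°, lon 70.8°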